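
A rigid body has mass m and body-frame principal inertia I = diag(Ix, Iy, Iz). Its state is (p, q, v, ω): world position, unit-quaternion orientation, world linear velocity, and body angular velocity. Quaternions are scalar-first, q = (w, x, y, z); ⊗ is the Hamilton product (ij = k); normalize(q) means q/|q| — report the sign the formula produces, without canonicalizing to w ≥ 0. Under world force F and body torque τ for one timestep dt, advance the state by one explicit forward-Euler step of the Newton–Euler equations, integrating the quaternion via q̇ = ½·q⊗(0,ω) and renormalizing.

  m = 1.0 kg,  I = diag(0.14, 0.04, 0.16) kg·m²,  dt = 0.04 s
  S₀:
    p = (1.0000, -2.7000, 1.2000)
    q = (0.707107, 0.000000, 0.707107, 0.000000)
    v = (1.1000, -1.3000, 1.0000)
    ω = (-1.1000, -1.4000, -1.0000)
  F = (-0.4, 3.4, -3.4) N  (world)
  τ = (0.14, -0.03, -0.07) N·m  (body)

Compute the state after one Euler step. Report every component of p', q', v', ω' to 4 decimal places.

a = F/m = (-0.4000, 3.4000, -3.4000)
new position p' = (1.0440, -2.7520, 1.2400)
new velocity v' = (1.0840, -1.1640, 0.8640)
precession coupling ω×(Iω) = (0.1680, -0.0220, -0.1540)
α = I⁻¹(τ − ω×Iω) = (-0.2000, -0.2000, 0.5250)
new body rate ω' = (-1.1080, -1.4080, -0.9790)
2q̇ = q⊗(0,ω) = (0.9899498, -1.4849247, -0.9899498, 0.0707107)
q' = normalize(q + ½dt·q⊗(0,ω)) = (0.7263, -0.0297, 0.6867, 0.0014)

p' = (1.0440, -2.7520, 1.2400)
q' = (0.7263, -0.0297, 0.6867, 0.0014)
v' = (1.0840, -1.1640, 0.8640)
ω' = (-1.1080, -1.4080, -0.9790)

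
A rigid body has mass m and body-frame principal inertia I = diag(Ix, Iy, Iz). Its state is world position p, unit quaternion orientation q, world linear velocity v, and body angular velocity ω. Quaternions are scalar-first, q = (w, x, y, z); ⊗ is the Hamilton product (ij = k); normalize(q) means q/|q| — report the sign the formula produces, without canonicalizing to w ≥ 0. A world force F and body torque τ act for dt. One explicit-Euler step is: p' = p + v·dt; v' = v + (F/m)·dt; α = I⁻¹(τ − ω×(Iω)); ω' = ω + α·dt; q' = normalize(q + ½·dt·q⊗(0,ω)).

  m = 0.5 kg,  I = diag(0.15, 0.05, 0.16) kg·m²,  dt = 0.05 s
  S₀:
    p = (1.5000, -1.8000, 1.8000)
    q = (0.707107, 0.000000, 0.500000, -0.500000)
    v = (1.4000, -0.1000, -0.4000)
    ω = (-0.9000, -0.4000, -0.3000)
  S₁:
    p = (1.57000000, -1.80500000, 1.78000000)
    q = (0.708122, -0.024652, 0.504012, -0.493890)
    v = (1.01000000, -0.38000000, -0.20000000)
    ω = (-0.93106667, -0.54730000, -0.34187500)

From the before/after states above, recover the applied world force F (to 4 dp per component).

Δv = v₁−v₀ = (-0.39000000, -0.28000000, 0.20000000)
m·(v₁−v₀)/dt = (-3.9000, -2.8000, 2.0000)

F = (-3.9000, -2.8000, 2.0000)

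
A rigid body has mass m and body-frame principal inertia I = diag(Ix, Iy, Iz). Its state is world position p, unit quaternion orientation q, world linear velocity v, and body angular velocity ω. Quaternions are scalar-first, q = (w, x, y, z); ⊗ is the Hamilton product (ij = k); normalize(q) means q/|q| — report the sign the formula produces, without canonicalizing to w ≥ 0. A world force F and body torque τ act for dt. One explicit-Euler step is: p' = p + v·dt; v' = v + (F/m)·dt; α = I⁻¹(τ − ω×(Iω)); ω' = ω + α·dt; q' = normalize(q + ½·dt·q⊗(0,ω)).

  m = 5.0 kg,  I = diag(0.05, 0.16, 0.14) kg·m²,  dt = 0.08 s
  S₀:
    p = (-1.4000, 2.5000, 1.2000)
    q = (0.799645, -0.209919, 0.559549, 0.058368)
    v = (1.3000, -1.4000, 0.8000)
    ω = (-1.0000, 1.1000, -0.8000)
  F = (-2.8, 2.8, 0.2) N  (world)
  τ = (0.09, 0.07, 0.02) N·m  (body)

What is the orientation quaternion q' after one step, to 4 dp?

q' = (0.7667, -0.2618, 0.5844, 0.0458)

Hamilton product q⊗(0,ω) = (-0.7787285, -1.3114890, 0.6533063, -0.3110779)
q + ½dt·q⊗(0,ω), renormalized = (0.7667, -0.2618, 0.5844, 0.0458)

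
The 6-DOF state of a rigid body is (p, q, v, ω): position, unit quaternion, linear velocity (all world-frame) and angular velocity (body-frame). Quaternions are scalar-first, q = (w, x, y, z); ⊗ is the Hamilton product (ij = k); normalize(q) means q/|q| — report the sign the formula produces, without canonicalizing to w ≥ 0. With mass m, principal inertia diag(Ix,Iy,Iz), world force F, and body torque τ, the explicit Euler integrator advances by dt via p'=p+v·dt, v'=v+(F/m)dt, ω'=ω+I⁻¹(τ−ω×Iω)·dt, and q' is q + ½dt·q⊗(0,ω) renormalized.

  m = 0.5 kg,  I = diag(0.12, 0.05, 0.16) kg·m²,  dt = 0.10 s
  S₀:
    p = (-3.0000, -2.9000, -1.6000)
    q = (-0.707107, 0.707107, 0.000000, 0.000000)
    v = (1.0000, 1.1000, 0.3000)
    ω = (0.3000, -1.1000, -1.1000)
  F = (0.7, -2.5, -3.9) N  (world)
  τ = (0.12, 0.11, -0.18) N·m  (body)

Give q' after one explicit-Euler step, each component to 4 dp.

2q̇ = q⊗(0,ω) = (-0.2121321, -0.2121321, 1.5556354, 0.0000000)
updated quaternion q' = (-0.7155, 0.6943, 0.0775, 0.0000)

q' = (-0.7155, 0.6943, 0.0775, 0.0000)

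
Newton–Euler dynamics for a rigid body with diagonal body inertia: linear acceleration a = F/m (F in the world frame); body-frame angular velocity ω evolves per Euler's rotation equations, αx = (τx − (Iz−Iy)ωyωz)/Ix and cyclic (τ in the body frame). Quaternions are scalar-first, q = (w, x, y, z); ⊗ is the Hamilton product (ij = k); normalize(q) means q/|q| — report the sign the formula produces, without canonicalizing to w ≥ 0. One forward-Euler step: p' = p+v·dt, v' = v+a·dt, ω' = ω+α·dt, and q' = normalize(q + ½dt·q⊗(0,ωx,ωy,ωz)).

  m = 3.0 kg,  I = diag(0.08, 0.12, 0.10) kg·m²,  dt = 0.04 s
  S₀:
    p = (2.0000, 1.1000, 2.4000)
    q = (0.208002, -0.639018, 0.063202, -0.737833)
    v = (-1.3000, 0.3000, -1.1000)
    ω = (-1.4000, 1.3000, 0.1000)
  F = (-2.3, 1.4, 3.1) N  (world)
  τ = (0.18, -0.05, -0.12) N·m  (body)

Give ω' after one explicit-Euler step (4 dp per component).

(τ − ω×Iω)/I = (2.2825, -0.4400, -0.4720)
new body rate ω' = (-1.3087, 1.2824, 0.0811)

ω' = (-1.3087, 1.2824, 0.0811)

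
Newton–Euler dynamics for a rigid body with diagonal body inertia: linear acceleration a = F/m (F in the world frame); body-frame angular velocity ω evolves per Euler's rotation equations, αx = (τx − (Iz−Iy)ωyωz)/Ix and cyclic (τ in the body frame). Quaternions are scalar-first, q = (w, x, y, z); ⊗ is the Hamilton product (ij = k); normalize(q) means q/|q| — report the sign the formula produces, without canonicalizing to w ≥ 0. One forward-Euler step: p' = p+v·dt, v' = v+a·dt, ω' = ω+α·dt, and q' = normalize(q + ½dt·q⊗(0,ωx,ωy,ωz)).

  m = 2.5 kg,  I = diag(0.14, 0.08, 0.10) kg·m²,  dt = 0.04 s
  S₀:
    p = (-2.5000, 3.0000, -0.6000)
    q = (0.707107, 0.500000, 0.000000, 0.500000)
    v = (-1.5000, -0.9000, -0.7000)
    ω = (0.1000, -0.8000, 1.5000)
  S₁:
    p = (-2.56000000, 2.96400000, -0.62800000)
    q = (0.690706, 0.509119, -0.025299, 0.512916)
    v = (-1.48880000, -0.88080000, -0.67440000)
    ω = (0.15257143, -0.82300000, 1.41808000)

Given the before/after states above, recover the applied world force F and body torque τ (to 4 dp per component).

Δω = ω₁−ω₀ = (0.05257143, -0.02300000, -0.08192000)
τ = I·(Δω/dt) + ω₀×(Iω₀) = (0.1600, -0.0400, -0.2000)
velocity change Δv = (0.01120000, 0.01920000, 0.02560000)
applied force F = (0.7000, 1.2000, 1.6000)

F = (0.7000, 1.2000, 1.6000)
τ = (0.1600, -0.0400, -0.2000)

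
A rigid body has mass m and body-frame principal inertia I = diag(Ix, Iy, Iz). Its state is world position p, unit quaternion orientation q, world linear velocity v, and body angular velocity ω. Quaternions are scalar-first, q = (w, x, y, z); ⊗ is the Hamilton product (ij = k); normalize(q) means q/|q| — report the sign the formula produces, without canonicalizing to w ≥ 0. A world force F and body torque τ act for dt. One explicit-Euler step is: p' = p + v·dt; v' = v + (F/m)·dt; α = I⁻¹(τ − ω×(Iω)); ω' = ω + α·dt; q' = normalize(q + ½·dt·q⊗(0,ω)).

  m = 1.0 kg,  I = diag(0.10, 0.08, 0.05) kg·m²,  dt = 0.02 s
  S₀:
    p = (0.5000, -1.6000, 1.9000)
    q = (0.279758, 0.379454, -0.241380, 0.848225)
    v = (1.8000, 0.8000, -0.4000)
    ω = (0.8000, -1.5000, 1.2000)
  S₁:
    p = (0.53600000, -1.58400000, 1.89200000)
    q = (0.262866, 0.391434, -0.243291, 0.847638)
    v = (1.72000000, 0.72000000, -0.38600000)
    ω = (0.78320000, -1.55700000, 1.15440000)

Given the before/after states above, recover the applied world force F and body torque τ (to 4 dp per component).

F = (-4.0000, -4.0000, 0.7000)
τ = (-0.0300, -0.1800, -0.0900)

v₁ − v₀ = (-0.08000000, -0.08000000, 0.01400000)
m·(v₁−v₀)/dt = (-4.0000, -4.0000, 0.7000)
rate change Δω = (-0.01680000, -0.05700000, -0.04560000)
ω₀×(Iω₀) = (0.0540, 0.0480, 0.0240)
applied torque τ = (-0.0300, -0.1800, -0.0900)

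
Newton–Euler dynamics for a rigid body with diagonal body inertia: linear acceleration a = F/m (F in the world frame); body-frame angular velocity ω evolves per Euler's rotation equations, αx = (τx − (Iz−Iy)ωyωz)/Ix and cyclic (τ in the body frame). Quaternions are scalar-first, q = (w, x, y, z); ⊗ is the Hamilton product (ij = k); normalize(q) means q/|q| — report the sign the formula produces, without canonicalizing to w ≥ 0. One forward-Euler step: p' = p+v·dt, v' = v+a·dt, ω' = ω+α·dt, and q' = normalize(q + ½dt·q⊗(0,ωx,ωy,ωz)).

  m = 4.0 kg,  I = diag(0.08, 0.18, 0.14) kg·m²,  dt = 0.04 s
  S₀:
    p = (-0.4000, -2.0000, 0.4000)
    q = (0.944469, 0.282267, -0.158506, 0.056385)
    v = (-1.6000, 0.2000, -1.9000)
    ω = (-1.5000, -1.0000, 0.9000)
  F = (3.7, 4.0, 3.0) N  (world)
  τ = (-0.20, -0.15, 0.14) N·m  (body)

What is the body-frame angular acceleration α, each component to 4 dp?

gyro term ω×Iω = (0.0360, 0.0810, 0.1500)
α = I⁻¹(τ − ω×Iω) = (-2.9500, -1.2833, -0.0714)

α = (-2.9500, -1.2833, -0.0714)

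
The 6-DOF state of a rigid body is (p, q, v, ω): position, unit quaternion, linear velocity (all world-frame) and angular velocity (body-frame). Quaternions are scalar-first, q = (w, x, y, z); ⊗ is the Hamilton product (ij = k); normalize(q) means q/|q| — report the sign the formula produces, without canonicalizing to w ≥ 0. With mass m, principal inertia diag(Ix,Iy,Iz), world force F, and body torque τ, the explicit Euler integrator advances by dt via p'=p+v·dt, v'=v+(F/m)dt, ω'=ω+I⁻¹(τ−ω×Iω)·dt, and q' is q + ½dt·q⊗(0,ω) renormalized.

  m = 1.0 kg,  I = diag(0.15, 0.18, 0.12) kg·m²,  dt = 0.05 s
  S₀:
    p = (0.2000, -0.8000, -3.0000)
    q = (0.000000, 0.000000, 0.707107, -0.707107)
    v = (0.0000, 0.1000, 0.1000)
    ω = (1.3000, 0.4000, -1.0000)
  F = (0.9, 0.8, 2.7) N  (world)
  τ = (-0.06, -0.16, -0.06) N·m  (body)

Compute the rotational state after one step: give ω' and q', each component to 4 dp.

ω' = (1.2720, 0.3664, -1.0315)
q' = (-0.0247, -0.0106, 0.6835, -0.7294)

gyro term ω×Iω = (0.0240, -0.0390, 0.0156)
angular accel α = (-0.5600, -0.6722, -0.6300)
ω + α·dt = (1.2720, 0.3664, -1.0315)
2q̇ = q⊗(0,ω) = (-0.9899498, -0.4242642, -0.9192391, -0.9192391)
updated quaternion q' = (-0.0247, -0.0106, 0.6835, -0.7294)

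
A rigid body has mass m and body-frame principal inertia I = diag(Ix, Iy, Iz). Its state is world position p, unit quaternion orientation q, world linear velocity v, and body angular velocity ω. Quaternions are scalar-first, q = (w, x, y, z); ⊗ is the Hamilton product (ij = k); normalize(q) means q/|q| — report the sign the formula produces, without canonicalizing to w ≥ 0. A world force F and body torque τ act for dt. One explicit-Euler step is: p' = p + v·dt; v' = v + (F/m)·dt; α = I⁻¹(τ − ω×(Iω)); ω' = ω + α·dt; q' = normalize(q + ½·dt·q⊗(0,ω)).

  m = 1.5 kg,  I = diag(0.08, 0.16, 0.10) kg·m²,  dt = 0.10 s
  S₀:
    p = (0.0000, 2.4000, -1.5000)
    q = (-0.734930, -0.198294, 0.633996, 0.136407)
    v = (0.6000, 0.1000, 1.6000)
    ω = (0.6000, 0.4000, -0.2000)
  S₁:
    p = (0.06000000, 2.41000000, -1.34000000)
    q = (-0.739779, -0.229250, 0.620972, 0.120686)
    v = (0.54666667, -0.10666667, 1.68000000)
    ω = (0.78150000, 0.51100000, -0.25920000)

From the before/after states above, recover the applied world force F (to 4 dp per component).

velocity change Δv = (-0.05333333, -0.20666667, 0.08000000)
m·(v₁−v₀)/dt = (-0.8000, -3.1000, 1.2000)

F = (-0.8000, -3.1000, 1.2000)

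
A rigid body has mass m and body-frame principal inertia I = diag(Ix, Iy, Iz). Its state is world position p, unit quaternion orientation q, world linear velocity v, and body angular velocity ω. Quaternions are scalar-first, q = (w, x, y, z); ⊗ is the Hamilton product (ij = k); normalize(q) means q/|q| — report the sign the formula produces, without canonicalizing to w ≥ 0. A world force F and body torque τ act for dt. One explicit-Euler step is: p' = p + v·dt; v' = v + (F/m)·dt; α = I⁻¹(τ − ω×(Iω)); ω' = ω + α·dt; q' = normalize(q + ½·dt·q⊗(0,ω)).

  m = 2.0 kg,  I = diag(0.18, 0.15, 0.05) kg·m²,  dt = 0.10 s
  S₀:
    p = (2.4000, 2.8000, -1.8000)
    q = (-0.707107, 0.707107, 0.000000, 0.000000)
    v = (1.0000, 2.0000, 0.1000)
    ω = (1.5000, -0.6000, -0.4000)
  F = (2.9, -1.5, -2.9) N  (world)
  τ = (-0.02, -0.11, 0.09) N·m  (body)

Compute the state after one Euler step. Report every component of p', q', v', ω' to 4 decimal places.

p' = (2.5000, 3.0000, -1.7900)
q' = (-0.7575, 0.6518, 0.0352, -0.0070)
v' = (1.1450, 1.9250, -0.0450)
ω' = (1.5022, -0.6213, -0.2740)

α = I⁻¹(τ − ω×Iω) = (0.0222, -0.2133, 1.2600)
new body rate ω' = (1.5022, -0.6213, -0.2740)
q⊗(0,ω) = (-1.0606605, -1.0606605, 0.7071070, -0.1414214)
q' = normalize(q + ½dt·q⊗(0,ω)) = (-0.7575, 0.6518, 0.0352, -0.0070)
p + v·dt = (2.5000, 3.0000, -1.7900)
v + (F/m)dt = (1.1450, 1.9250, -0.0450)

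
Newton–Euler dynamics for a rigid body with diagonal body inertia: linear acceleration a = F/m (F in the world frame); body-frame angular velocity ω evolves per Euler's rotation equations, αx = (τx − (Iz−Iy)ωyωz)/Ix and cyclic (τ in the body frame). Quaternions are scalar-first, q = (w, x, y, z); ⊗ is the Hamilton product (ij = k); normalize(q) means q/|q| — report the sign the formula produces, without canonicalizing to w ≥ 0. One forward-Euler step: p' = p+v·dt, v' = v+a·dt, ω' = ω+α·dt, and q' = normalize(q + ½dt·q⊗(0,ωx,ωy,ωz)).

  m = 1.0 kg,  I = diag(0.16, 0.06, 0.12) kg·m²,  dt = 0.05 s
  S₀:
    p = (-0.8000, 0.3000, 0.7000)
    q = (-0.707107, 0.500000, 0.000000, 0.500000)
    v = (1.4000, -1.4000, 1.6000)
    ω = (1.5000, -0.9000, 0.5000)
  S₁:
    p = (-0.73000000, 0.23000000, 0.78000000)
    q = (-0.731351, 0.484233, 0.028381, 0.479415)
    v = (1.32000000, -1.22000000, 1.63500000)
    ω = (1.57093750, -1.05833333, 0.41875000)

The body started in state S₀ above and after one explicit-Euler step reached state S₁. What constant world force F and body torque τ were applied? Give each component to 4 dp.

F = (-1.6000, 3.6000, 0.7000)
τ = (0.2000, -0.1600, -0.0600)

rate change Δω = (0.07093750, -0.15833333, -0.08125000)
gyro term ω₀×Iω₀ = (-0.0270, 0.0300, 0.1350)
I·α + gyro = (0.2000, -0.1600, -0.0600)
velocity change Δv = (-0.08000000, 0.18000000, 0.03500000)
F = m·Δv/dt = (-1.6000, 3.6000, 0.7000)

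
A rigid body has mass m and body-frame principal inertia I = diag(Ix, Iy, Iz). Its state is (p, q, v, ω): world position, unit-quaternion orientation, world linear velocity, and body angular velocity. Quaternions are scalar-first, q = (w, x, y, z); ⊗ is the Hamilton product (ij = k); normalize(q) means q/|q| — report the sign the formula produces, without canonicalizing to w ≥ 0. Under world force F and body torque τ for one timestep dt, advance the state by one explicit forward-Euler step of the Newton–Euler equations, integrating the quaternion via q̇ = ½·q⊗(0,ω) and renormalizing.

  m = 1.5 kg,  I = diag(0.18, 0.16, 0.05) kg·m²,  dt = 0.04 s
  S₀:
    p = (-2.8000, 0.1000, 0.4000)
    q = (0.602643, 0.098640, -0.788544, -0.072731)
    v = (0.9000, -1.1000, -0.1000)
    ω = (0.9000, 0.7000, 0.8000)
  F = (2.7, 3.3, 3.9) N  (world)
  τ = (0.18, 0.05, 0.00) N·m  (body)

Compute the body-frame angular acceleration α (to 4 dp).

precession coupling ω×(Iω) = (-0.0616, 0.0936, -0.0126)
α = I⁻¹(τ − ω×Iω) = (1.3422, -0.2725, 0.2520)

α = (1.3422, -0.2725, 0.2520)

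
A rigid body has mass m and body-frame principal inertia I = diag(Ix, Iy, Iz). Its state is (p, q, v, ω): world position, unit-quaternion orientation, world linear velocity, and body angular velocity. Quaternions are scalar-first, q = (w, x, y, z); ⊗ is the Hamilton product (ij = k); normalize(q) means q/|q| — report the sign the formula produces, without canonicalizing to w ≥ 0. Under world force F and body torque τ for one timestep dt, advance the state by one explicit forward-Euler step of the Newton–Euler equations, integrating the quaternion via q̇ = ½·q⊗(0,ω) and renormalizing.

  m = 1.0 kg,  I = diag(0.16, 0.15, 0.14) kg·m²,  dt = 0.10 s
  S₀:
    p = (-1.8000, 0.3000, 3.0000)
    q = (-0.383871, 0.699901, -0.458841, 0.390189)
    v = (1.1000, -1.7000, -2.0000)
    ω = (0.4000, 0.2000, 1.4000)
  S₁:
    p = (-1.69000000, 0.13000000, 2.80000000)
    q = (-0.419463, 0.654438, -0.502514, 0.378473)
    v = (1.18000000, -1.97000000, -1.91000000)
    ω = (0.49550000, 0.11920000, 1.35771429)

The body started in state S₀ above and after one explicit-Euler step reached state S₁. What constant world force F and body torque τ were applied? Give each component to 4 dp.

velocity change Δv = (0.08000000, -0.27000000, 0.09000000)
applied force F = (0.8000, -2.7000, 0.9000)
rate change Δω = (0.09550000, -0.08080000, -0.04228571)
ω₀×(Iω₀) = (-0.0028, 0.0112, -0.0008)
τ = I·(Δω/dt) + ω₀×(Iω₀) = (0.1500, -0.1100, -0.0600)

F = (0.8000, -2.7000, 0.9000)
τ = (0.1500, -0.1100, -0.0600)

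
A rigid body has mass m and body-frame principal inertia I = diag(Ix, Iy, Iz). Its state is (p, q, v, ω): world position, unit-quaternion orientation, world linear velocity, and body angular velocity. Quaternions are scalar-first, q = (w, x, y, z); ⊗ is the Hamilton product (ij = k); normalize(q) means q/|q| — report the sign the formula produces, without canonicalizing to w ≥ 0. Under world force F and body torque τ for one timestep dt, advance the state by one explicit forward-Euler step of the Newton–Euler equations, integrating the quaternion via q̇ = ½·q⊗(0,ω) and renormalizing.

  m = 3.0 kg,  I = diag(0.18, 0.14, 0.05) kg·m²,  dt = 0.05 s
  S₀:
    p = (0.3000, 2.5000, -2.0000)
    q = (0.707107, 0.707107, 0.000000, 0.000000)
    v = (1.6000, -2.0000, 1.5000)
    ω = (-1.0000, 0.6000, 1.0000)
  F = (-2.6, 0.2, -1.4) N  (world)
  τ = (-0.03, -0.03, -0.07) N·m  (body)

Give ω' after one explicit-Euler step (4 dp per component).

ω' = (-0.9933, 0.6357, 0.9060)

α = I⁻¹(τ − ω×Iω) = (0.1333, 0.7143, -1.8800)
ω' = ω + α·dt = (-0.9933, 0.6357, 0.9060)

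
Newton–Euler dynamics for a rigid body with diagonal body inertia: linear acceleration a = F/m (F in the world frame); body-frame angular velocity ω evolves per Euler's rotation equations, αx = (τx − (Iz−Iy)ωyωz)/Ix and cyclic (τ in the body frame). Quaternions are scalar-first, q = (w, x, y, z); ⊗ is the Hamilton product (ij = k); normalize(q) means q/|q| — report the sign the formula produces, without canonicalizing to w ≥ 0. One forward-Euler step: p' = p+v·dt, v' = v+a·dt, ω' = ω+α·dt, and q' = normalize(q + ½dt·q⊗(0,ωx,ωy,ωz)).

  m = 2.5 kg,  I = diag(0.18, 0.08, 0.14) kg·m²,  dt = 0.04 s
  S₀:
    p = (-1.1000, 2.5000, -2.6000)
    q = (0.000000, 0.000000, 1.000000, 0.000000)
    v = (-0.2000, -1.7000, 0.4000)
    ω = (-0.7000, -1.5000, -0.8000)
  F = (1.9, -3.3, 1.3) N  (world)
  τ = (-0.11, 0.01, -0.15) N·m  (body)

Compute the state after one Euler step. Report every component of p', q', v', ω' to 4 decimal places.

p' = (-1.1080, 2.4320, -2.5840)
q' = (0.0300, -0.0160, 0.9993, 0.0140)
v' = (-0.1696, -1.7528, 0.4208)
ω' = (-0.7404, -1.5062, -0.8129)

a = F/m = (0.7600, -1.3200, 0.5200)
new position p' = (-1.1080, 2.4320, -2.5840)
v' = v + a·dt = (-0.1696, -1.7528, 0.4208)
angular accel α = (-1.0111, -0.1550, -0.3214)
ω + α·dt = (-0.7404, -1.5062, -0.8129)
2q̇ = q⊗(0,ω) = (1.5000000, -0.8000000, 0.0000000, 0.7000000)
q + ½dt·q⊗(0,ω), renormalized = (0.0300, -0.0160, 0.9993, 0.0140)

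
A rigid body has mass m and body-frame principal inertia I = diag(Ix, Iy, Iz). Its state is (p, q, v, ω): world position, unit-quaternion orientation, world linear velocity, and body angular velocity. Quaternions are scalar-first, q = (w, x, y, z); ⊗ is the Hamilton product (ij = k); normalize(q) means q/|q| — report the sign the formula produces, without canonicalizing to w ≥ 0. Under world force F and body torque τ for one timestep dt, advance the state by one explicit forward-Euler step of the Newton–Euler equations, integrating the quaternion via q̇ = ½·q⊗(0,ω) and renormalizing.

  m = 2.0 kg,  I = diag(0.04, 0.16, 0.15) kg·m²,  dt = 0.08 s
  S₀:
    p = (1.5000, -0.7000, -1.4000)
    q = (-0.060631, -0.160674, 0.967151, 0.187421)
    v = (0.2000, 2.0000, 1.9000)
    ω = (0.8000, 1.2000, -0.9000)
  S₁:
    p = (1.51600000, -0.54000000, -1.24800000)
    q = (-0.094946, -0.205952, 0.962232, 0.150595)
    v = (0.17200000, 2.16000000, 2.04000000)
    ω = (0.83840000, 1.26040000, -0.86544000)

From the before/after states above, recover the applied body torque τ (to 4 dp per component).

τ = (0.0300, 0.2000, 0.1800)

rate change Δω = (0.03840000, 0.06040000, 0.03456000)
applied torque τ = (0.0300, 0.2000, 0.1800)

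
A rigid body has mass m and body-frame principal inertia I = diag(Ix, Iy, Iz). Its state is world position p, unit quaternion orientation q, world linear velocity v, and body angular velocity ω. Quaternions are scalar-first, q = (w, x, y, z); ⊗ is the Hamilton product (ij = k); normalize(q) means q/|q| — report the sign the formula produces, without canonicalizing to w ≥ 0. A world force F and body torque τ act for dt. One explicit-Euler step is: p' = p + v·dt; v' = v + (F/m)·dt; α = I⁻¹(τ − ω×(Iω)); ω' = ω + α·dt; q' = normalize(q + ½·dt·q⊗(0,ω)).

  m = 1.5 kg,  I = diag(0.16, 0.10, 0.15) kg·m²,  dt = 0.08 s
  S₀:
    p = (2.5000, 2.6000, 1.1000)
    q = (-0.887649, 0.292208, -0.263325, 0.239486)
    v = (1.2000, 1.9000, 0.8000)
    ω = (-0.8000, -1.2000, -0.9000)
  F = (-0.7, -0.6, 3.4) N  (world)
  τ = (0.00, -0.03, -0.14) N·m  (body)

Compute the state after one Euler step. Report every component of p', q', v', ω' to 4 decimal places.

p' = (2.5960, 2.7520, 1.1640)
q' = (-0.8803, 0.3408, -0.2174, 0.2484)
v' = (1.1627, 1.8680, 0.9813)
ω' = (-0.8270, -1.2298, -0.9439)

linear accel F/m = (-0.4667, -0.4000, 2.2667)
p + v·dt = (2.5960, 2.7520, 1.1640)
new velocity v' = (1.1627, 1.8680, 0.9813)
(τ − ω×Iω)/I = (-0.3375, -0.3720, -0.5493)
new body rate ω' = (-0.8270, -1.2298, -0.9439)
Hamilton product q⊗(0,ω) = (0.1333138, 1.2344949, 1.1365772, 0.2375745)
q' = normalize(q + ½dt·q⊗(0,ω)) = (-0.8803, 0.3408, -0.2174, 0.2484)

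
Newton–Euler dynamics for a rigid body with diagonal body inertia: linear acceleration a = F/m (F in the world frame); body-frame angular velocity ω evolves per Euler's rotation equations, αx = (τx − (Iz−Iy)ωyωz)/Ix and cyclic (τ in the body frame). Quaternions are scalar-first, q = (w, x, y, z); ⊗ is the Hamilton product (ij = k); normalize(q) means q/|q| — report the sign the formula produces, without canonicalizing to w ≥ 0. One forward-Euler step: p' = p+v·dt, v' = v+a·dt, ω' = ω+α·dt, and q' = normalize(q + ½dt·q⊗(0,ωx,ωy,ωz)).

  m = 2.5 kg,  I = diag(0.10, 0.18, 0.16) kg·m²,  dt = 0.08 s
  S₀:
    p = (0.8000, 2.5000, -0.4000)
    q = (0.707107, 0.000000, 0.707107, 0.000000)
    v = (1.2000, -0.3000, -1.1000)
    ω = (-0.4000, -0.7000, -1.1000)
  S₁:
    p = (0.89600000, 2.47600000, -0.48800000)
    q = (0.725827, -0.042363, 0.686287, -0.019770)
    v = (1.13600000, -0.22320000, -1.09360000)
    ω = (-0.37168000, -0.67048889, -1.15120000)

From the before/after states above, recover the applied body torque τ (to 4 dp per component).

τ = (0.0200, 0.0400, -0.0800)

Δω = ω₁−ω₀ = (0.02832000, 0.02951111, -0.05120000)
ω₀×(Iω₀) = (-0.0154, -0.0264, 0.0224)
I·α + gyro = (0.0200, 0.0400, -0.0800)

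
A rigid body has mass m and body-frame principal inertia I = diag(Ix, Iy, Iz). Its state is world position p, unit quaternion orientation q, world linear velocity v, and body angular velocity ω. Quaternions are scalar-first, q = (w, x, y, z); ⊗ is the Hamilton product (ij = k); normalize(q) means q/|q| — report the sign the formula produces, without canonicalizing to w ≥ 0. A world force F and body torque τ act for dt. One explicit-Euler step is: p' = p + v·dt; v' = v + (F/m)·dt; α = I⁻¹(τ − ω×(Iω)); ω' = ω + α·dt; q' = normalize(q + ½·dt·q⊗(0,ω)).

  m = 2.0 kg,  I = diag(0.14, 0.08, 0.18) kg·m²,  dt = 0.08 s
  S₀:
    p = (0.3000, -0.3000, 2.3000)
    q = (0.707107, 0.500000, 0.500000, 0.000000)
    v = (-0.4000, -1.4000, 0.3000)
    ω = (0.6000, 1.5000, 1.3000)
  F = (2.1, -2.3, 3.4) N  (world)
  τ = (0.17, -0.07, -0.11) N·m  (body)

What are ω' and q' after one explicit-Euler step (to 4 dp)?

gyro term ω×Iω = (0.1950, -0.0312, -0.0540)
angular accel α = (-0.1786, -0.4850, -0.3111)
ω + α·dt = (0.5857, 1.4612, 1.2751)
q⊗(0,ω) = (-1.0500000, 1.0742642, 0.4106605, 1.3692391)
q + ½dt·q⊗(0,ω), renormalized = (0.6628, 0.5411, 0.5147, 0.0546)

ω' = (0.5857, 1.4612, 1.2751)
q' = (0.6628, 0.5411, 0.5147, 0.0546)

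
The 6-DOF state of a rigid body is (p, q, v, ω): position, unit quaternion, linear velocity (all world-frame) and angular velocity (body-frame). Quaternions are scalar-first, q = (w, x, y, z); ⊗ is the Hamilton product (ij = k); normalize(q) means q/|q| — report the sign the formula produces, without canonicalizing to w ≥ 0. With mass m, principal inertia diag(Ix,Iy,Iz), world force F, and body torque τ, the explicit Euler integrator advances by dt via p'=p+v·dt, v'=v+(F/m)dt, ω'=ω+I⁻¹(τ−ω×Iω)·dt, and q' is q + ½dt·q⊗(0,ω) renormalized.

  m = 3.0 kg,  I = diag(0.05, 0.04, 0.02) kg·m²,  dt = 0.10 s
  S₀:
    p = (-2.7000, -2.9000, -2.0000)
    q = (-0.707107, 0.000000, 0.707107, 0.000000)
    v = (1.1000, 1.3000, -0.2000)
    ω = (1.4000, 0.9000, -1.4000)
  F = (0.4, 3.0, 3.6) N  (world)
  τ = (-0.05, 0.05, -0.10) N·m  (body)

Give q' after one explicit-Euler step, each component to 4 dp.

Hamilton product q⊗(0,ω) = (-0.6363963, -1.9798996, -0.6363963, 0.0000000)
q + ½dt·q⊗(0,ω), renormalized = (-0.7346, -0.0984, 0.6713, 0.0000)

q' = (-0.7346, -0.0984, 0.6713, 0.0000)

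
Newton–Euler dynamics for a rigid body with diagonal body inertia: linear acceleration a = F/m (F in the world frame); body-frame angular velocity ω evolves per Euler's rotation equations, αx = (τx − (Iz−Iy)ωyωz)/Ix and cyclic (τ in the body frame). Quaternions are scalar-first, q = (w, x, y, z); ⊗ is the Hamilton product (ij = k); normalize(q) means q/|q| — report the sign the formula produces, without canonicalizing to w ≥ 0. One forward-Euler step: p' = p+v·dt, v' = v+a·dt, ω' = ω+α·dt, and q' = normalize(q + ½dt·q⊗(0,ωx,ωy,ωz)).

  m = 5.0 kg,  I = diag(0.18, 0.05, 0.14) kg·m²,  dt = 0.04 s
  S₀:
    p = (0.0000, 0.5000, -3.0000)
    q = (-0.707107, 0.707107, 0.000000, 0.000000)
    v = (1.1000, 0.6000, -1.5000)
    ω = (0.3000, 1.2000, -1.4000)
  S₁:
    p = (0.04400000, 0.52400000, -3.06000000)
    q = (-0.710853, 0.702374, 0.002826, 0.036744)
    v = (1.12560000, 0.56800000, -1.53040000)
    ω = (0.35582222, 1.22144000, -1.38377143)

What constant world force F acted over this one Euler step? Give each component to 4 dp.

F = (3.2000, -4.0000, -3.8000)

v₁ − v₀ = (0.02560000, -0.03200000, -0.03040000)
m·(v₁−v₀)/dt = (3.2000, -4.0000, -3.8000)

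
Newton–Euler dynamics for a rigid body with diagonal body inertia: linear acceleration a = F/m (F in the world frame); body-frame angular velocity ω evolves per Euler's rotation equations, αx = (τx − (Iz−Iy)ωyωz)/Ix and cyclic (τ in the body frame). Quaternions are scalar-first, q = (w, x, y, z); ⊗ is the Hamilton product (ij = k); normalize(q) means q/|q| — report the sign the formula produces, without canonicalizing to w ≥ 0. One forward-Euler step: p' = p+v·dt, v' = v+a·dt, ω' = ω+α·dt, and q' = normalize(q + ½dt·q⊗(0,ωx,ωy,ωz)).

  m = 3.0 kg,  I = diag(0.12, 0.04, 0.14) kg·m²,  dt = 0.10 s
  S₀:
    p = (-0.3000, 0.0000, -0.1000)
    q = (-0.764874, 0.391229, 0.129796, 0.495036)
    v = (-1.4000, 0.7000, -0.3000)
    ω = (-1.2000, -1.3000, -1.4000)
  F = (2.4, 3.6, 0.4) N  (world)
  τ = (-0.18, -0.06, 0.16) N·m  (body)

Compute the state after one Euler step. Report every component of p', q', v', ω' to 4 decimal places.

linear accel F/m = (0.8000, 1.2000, 0.1333)
p + v·dt = (-0.4400, 0.0700, -0.1300)
new velocity v' = (-1.3200, 0.8200, -0.2867)
gyro term ω×Iω = (0.1820, -0.0336, -0.1248)
(τ − ω×Iω)/I = (-3.0167, -0.6600, 2.0343)
new body rate ω' = (-1.5017, -1.3660, -1.1966)
q⊗(0,ω) = (1.3312600, 1.3796812, 0.9480136, 0.7179811)
updated quaternion q' = (-0.6939, 0.4573, 0.1761, 0.5276)

p' = (-0.4400, 0.0700, -0.1300)
q' = (-0.6939, 0.4573, 0.1761, 0.5276)
v' = (-1.3200, 0.8200, -0.2867)
ω' = (-1.5017, -1.3660, -1.1966)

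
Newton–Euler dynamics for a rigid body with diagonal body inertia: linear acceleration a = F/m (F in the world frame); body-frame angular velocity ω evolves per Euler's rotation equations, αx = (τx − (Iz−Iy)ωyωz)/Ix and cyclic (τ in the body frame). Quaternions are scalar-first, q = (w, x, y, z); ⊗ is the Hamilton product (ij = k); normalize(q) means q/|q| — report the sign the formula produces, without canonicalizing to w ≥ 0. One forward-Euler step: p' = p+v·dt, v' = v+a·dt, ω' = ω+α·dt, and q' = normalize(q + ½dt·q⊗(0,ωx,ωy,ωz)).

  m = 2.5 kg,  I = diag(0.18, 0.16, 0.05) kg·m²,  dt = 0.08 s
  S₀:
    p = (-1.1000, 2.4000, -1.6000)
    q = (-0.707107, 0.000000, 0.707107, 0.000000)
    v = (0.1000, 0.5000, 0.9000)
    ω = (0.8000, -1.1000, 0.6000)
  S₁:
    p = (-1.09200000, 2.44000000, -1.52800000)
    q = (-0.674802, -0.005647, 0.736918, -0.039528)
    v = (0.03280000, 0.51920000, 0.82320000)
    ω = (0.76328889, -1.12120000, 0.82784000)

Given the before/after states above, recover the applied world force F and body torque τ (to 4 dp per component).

Δω = ω₁−ω₀ = (-0.03671111, -0.02120000, 0.22784000)
ω₀×(Iω₀) = (0.0726, 0.0624, 0.0176)
I·α + gyro = (-0.0100, 0.0200, 0.1600)
Δv = v₁−v₀ = (-0.06720000, 0.01920000, -0.07680000)
m·(v₁−v₀)/dt = (-2.1000, 0.6000, -2.4000)

F = (-2.1000, 0.6000, -2.4000)
τ = (-0.0100, 0.0200, 0.1600)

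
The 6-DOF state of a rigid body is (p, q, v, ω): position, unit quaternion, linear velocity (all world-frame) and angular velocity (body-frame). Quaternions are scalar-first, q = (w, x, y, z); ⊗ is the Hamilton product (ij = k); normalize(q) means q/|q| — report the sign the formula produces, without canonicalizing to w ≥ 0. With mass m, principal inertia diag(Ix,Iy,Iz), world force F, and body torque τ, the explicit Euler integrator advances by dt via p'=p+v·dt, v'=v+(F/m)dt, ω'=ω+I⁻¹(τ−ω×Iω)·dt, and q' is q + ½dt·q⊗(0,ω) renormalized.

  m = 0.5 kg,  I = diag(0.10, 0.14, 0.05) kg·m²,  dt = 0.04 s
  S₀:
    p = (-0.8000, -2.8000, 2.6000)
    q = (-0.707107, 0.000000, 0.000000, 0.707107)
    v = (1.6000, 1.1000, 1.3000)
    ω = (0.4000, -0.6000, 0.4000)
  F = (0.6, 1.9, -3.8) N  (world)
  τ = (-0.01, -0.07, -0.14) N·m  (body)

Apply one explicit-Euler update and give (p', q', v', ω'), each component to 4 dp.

new position p' = (-0.7360, -2.7560, 2.6520)
v + (F/m)dt = (1.6480, 1.2520, 0.9960)
angular accel α = (-0.3160, -0.5571, -2.6080)
ω' = ω + α·dt = (0.3874, -0.6223, 0.2957)
Hamilton product q⊗(0,ω) = (-0.2828428, 0.1414214, 0.7071070, -0.2828428)
updated quaternion q' = (-0.7127, 0.0028, 0.0141, 0.7014)

p' = (-0.7360, -2.7560, 2.6520)
q' = (-0.7127, 0.0028, 0.0141, 0.7014)
v' = (1.6480, 1.2520, 0.9960)
ω' = (0.3874, -0.6223, 0.2957)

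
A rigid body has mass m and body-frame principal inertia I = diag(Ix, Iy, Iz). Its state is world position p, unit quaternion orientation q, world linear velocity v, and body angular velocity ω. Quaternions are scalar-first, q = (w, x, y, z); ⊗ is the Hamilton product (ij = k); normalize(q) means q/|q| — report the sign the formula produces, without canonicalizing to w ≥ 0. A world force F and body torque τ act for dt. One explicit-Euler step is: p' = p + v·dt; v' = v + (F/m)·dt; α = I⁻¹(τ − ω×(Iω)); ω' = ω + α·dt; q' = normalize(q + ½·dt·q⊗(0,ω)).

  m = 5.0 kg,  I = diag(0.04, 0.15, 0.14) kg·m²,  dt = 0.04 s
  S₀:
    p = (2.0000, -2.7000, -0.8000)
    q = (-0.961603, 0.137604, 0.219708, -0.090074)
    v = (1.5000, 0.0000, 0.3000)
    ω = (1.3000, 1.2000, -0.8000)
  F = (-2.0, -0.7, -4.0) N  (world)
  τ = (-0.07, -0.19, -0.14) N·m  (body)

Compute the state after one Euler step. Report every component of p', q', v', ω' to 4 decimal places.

p' = p + v·dt = (2.0600, -2.7000, -0.7880)
v + (F/m)dt = (1.4840, -0.0056, 0.2680)
gyro term ω×Iω = (0.0096, 0.1040, 0.1716)
angular accel α = (-1.9900, -1.9600, -2.2257)
ω' = ω + α·dt = (1.2204, 1.1216, -0.8890)
Hamilton product q⊗(0,ω) = (-0.5145940, -1.3177615, -1.1609366, 0.6487868)
q' = normalize(q + ½dt·q⊗(0,ω)) = (-0.9712, 0.1112, 0.1963, -0.0770)

p' = (2.0600, -2.7000, -0.7880)
q' = (-0.9712, 0.1112, 0.1963, -0.0770)
v' = (1.4840, -0.0056, 0.2680)
ω' = (1.2204, 1.1216, -0.8890)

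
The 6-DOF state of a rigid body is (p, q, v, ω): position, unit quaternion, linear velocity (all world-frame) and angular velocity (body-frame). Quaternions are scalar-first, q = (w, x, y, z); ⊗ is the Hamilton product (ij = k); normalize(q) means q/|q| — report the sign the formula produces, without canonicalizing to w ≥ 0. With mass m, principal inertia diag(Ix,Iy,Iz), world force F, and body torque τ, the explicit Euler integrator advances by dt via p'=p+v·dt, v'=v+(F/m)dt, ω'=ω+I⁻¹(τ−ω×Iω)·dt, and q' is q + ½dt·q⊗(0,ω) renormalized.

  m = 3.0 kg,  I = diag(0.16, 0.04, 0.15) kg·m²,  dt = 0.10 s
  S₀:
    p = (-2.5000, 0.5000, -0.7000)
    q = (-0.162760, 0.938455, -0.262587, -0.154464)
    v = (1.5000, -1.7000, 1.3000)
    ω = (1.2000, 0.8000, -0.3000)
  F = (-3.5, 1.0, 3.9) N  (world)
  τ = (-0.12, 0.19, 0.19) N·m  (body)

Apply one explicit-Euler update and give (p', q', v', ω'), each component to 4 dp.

a = F/m = (-1.1667, 0.3333, 1.3000)
new position p' = (-2.3500, 0.3300, -0.5700)
v + (F/m)dt = (1.3833, -1.6667, 1.4300)
α = I⁻¹(τ − ω×Iω) = (-0.5850, 4.8400, 2.0347)
ω + α·dt = (1.1415, 1.2840, -0.0965)
Hamilton product q⊗(0,ω) = (-0.9624156, 0.0070353, -0.0340283, 1.1146964)
q' = normalize(q + ½dt·q⊗(0,ω)) = (-0.2103, 0.9363, -0.2636, -0.0985)

p' = (-2.3500, 0.3300, -0.5700)
q' = (-0.2103, 0.9363, -0.2636, -0.0985)
v' = (1.3833, -1.6667, 1.4300)
ω' = (1.1415, 1.2840, -0.0965)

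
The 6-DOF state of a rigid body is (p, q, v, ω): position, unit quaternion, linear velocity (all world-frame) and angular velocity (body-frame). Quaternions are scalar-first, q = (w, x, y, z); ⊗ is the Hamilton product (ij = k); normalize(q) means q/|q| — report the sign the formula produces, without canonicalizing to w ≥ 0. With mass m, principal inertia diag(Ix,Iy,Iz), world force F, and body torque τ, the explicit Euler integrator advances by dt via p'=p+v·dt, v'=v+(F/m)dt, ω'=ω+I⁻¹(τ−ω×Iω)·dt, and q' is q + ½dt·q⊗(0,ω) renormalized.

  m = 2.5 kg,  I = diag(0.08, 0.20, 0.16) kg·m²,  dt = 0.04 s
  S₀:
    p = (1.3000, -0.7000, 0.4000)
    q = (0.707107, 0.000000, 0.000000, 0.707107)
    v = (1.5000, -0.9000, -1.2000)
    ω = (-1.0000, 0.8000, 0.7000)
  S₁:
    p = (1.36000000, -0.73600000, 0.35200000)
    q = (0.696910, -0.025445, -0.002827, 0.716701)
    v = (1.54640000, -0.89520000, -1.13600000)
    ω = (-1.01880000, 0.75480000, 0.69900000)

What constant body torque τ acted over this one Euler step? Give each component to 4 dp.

τ = (-0.0600, -0.1700, -0.1000)

rate change Δω = (-0.01880000, -0.04520000, -0.00100000)
τ = I·(Δω/dt) + ω₀×(Iω₀) = (-0.0600, -0.1700, -0.1000)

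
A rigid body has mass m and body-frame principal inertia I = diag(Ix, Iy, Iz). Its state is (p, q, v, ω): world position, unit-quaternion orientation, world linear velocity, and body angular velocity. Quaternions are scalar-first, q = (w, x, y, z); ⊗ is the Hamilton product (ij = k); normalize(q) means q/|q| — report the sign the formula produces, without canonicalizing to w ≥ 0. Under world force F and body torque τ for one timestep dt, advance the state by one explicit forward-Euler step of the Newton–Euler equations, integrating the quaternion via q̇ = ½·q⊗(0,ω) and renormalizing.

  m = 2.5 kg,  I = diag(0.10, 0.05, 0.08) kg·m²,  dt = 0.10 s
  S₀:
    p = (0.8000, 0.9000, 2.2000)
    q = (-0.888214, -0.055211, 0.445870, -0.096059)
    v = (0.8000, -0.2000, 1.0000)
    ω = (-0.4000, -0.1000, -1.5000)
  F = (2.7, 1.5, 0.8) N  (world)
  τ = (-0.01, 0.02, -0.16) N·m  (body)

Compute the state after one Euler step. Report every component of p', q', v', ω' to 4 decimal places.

p' = (0.8800, 0.8800, 2.3000)
q' = (-0.8916, -0.0712, 0.4467, -0.0202)
v' = (0.9080, -0.1400, 1.0320)
ω' = (-0.4145, -0.0840, -1.6975)

p' = p + v·dt = (0.8800, 0.8800, 2.3000)
new velocity v' = (0.9080, -0.1400, 1.0320)
precession coupling ω×(Iω) = (0.0045, 0.0120, -0.0020)
α = I⁻¹(τ − ω×Iω) = (-0.1450, 0.1600, -1.9750)
ω + α·dt = (-0.4145, -0.0840, -1.6975)
2q̇ = q⊗(0,ω) = (-0.1215859, -0.3231253, 0.0444285, 1.5161901)
q' = normalize(q + ½dt·q⊗(0,ω)) = (-0.8916, -0.0712, 0.4467, -0.0202)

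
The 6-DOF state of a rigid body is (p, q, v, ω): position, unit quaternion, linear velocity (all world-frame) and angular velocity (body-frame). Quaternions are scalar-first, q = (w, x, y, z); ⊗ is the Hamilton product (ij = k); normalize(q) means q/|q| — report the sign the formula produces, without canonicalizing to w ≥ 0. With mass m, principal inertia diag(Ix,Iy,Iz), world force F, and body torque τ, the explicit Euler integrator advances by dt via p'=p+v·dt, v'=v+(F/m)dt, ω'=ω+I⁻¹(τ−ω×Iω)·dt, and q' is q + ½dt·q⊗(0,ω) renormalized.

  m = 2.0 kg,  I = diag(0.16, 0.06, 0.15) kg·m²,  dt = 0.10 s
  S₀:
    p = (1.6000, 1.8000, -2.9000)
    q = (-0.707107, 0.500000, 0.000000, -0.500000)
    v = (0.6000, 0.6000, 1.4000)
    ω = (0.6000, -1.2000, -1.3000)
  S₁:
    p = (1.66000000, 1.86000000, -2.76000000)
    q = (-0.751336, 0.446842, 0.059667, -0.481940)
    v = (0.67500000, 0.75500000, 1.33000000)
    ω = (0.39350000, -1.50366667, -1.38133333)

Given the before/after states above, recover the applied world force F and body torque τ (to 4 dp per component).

Δω = ω₁−ω₀ = (-0.20650000, -0.30366667, -0.08133333)
precession coupling = (0.1404, -0.0078, 0.0720)
I·α + gyro = (-0.1900, -0.1900, -0.0500)
velocity change Δv = (0.07500000, 0.15500000, -0.07000000)
applied force F = (1.5000, 3.1000, -1.4000)

F = (1.5000, 3.1000, -1.4000)
τ = (-0.1900, -0.1900, -0.0500)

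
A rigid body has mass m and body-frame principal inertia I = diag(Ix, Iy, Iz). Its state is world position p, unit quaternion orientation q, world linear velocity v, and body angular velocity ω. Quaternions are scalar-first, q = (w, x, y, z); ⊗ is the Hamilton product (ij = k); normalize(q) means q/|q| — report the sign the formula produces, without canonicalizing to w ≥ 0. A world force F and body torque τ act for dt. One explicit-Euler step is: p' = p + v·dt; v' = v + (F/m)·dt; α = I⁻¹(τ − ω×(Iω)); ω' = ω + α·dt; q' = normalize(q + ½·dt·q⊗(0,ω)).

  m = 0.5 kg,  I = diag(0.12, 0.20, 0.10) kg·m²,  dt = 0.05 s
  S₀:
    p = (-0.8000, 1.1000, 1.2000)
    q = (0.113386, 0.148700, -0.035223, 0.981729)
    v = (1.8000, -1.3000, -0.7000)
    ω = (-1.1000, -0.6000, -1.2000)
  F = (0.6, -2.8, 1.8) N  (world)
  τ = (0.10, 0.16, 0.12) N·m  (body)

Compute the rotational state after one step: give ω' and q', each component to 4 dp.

ω' = (-1.0283, -0.5666, -1.1664)
q' = (0.1463, 0.1612, -0.0594, 0.9742)

angular accel α = (1.4333, 0.6680, 0.6720)
ω + α·dt = (-1.0283, -0.5666, -1.1664)
q⊗(0,ω) = (1.3205110, 0.5065804, -0.9694935, -0.2640285)
q + ½dt·q⊗(0,ω), renormalized = (0.1463, 0.1612, -0.0594, 0.9742)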